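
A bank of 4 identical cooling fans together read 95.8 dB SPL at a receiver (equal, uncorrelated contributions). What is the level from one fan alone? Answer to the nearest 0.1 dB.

4 equal incoherent sources add 10·log₁₀(4) = 6.02 dB over one source.
L_one = 95.8 − 6.02 = 89.8 dB SPL.

89.8 dB SPL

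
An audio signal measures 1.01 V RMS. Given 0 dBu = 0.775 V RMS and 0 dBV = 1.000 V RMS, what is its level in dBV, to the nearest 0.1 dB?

dBV = 20·log₁₀(V / 1.000 V).
20·log₁₀(1.01/1.000) = +0.1 dBV.

+0.1 dBV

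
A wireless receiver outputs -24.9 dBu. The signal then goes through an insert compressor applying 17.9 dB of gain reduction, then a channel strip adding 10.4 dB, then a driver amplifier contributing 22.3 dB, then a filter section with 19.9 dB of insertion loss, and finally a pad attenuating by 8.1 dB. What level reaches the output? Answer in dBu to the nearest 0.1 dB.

-38.1 dBu

In dB, series stages simply add:
-24.9 − 17.9 + 10.4 + 22.3 − 19.9 − 8.1 = -38.1 dBu.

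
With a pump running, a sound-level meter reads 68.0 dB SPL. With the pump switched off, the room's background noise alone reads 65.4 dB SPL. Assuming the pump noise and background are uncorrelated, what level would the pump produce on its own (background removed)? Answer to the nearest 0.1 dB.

64.5 dB SPL

Remove the background by subtracting linear intensities:
L_src = 10·log₁₀(10^(68.0/10) − 10^(65.4/10)) = 10·log₁₀(2842000) = 64.5 dB SPL.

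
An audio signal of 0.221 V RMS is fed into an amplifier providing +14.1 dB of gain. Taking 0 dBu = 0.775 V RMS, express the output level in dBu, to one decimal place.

Input level: 20·log₁₀(0.221/0.775) = -10.90 dBu.
Output: -10.90 + 14.1 = +3.2 dBu.

+3.2 dBu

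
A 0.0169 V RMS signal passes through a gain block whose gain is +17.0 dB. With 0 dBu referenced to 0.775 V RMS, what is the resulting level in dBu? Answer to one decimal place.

-16.2 dBu

Input level: 20·log₁₀(0.0169/0.775) = -33.23 dBu.
Output: -33.23 + 17.0 = -16.2 dBu.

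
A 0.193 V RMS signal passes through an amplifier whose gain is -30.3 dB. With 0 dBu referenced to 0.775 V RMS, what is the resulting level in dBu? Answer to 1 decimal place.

-42.4 dBu

Input level: 20·log₁₀(0.193/0.775) = -12.07 dBu.
Output: -12.07 − 30.3 = -42.4 dBu.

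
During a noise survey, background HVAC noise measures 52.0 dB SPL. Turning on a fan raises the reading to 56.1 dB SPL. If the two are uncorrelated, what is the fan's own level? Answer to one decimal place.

54.0 dB SPL

Subtract intensities: L_src = 10·log₁₀(10^(L_total/10) − 10^(L_bg/10)).
L_src = 10·log₁₀(10^(56.1/10) − 10^(52.0/10)) = 10·log₁₀(248900) = 54.0 dB SPL.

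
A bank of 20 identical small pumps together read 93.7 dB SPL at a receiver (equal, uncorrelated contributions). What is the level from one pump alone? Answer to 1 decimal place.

80.7 dB SPL

20 equal incoherent sources add 10·log₁₀(20) = 13.01 dB over one source.
L_one = 93.7 − 13.01 = 80.7 dB SPL.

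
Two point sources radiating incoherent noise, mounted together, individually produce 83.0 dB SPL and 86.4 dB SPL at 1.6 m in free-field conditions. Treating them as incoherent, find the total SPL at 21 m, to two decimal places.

65.67 dB SPL

Combined at 1.6 m: 10·log₁₀(10^(83.0/10)+10^(86.4/10)) = 88.035 dB SPL.
Then apply −20·log₁₀(21/1.6) = -22.362 dB → 65.67 dB SPL.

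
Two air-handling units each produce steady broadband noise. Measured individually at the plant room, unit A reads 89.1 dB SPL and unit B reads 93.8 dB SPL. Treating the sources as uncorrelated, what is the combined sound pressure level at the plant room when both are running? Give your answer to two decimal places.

Uncorrelated sources add in intensity (power), not in dB.
L_total = 10·log₁₀(10^(89.1/10) + 10^(93.8/10)) = 10·log₁₀(3212000000) = 95.07 dB SPL.

95.07 dB SPL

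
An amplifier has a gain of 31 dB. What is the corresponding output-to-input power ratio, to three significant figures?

1260

Power ratio = 10^(dB/10).
10^(31/10) = 10^(3.100) = 1260.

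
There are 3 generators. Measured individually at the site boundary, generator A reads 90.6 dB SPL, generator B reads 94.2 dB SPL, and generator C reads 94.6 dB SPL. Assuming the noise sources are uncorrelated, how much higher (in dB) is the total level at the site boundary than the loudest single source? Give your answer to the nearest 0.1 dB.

Incoherent sources sum as intensities:
L_total = 10·log₁₀(10^(90.6/10) + 10^(94.2/10) + 10^(94.6/10)) = 98.24 dB SPL.
Excess over the loudest (94.6 dB): 98.24 − 94.6 = 3.6 dB.

3.6 dB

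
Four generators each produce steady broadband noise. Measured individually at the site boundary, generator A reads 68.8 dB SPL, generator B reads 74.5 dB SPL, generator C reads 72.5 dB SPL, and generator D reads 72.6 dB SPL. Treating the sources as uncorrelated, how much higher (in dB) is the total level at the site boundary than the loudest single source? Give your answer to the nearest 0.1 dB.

Add the sources as powers (linear), then convert back to dB:
L_total = 10·log₁₀(10^(68.8/10) + 10^(74.5/10) + 10^(72.5/10) + 10^(72.6/10)) = 78.56 dB SPL.
Excess over the loudest (74.5 dB): 78.56 − 74.5 = 4.1 dB.

4.1 dB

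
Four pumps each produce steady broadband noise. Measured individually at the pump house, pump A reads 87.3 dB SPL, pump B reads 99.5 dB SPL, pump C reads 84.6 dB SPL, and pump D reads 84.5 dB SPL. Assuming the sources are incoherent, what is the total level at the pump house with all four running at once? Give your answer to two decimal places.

100.01 dB SPL

Incoherent sources sum as intensities:
L_total = 10·log₁₀(10^(87.3/10) + 10^(99.5/10) + 10^(84.6/10) + 10^(84.5/10)) = 10·log₁₀(10020000000) = 100.01 dB SPL.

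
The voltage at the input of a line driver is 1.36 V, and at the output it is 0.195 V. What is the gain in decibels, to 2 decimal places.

-16.87 dB

Voltage is an amplitude quantity, so gain = 20·log₁₀(V_out/V_in).
20·log₁₀(0.195/1.36) = 20·log₁₀(0.1434) = -16.87 dB.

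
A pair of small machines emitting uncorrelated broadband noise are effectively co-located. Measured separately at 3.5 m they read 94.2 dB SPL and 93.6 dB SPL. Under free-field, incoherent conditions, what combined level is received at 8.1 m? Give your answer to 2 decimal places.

Combined at 3.5 m: 10·log₁₀(10^(94.2/10)+10^(93.6/10)) = 96.921 dB SPL.
Then apply −20·log₁₀(8.1/3.5) = -7.288 dB → 89.63 dB SPL.

89.63 dB SPL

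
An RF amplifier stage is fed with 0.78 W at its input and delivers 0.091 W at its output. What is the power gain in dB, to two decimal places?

For a power ratio, dB = 10·log₁₀(P₂/P₁).
10·log₁₀(0.091/0.78) = 10·log₁₀(0.1167) = -9.33 dB.

-9.33 dB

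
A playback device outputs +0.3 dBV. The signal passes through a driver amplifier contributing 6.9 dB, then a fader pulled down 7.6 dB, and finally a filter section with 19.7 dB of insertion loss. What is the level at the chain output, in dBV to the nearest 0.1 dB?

-20.1 dBV

Cascaded gains and losses add directly in dB.
+0.3 + 6.9 − 7.6 − 19.7 = -20.1 dBV.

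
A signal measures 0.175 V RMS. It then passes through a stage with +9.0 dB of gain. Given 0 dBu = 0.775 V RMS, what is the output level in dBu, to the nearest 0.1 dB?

-3.9 dBu

Input level: 20·log₁₀(0.175/0.775) = -12.93 dBu.
Output: -12.93 + 9.0 = -3.9 dBu.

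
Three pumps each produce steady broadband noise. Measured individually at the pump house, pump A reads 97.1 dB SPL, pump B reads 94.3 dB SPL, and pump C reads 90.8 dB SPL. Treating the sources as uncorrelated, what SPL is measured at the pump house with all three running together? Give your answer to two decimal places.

Incoherent sources sum as intensities:
L_total = 10·log₁₀(10^(97.1/10) + 10^(94.3/10) + 10^(90.8/10)) = 10·log₁₀(9022000000) = 99.55 dB SPL.

99.55 dB SPL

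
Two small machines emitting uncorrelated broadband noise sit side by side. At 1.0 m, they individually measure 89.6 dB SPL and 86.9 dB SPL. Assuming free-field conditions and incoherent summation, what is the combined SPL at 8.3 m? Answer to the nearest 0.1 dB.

Combined at 1.0 m: 10·log₁₀(10^(89.6/10)+10^(86.9/10)) = 91.47 dB SPL.
Then apply −20·log₁₀(8.3/1.0) = -18.38 dB → 73.1 dB SPL.

73.1 dB SPL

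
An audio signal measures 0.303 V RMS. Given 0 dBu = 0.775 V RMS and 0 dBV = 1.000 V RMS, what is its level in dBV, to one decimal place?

dBV = 20·log₁₀(V / 1.000 V).
20·log₁₀(0.303/1.000) = -10.4 dBV.

-10.4 dBV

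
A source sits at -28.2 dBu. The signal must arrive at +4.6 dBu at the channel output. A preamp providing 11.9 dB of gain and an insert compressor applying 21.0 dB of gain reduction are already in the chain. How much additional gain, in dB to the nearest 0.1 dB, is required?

41.9 dB

The required make-up gain is the shortfall in the dB sum.
G = +4.6 − (-28.2) − 11.9 + 21.0 = 41.9 dB.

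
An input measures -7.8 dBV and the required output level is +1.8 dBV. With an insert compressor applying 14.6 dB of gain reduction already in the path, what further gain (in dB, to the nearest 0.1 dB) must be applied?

24.2 dB

The required make-up gain is the shortfall in the dB sum.
G = +1.8 − (-7.8) + 14.6 = 24.2 dB.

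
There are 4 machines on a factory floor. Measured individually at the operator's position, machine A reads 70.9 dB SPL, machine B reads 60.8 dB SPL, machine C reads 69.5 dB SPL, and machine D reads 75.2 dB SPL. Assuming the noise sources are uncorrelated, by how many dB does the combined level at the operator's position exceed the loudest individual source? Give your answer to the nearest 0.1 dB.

2.2 dB

Add the sources as powers (linear), then convert back to dB:
L_total = 10·log₁₀(10^(70.9/10) + 10^(60.8/10) + 10^(69.5/10) + 10^(75.2/10)) = 77.45 dB SPL.
Excess over the loudest (75.2 dB): 77.45 − 75.2 = 2.2 dB.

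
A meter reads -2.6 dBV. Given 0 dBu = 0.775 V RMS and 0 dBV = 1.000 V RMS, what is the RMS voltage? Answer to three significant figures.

0.741 V

V = 1.000 V × 10^(-2.6/20).
= 1.000 × 0.7413 = 0.741 V.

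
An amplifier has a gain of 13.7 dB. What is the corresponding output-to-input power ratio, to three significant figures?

23.4

Power ratio = 10^(dB/10).
10^(13.7/10) = 10^(1.370) = 23.4.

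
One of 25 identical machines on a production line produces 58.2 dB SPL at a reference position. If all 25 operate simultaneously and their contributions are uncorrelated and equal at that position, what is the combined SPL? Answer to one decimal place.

72.2 dB SPL

25 equal incoherent sources raise the level by 10·log₁₀(25) = 13.98 dB.
L_total = 58.2 + 13.98 = 72.2 dB SPL.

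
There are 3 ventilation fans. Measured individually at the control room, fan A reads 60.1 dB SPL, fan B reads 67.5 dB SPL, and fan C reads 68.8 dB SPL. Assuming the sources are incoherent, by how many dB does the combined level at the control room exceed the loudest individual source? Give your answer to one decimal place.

2.7 dB

Incoherent sources sum as intensities:
L_total = 10·log₁₀(10^(60.1/10) + 10^(67.5/10) + 10^(68.8/10)) = 71.53 dB SPL.
Excess over the loudest (68.8 dB): 71.53 − 68.8 = 2.7 dB.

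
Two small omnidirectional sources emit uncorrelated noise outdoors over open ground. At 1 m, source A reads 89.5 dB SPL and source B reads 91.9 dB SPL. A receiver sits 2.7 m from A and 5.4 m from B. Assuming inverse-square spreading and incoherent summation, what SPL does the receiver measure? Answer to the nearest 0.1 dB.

82.4 dB SPL

At the listener: L_A = 89.5 − 20·log₁₀(2.7) = 80.87 dB; L_B = 91.9 − 20·log₁₀(5.4) = 77.25 dB.
Combined: 10·log₁₀(10^(80.87/10)+10^(77.25/10)) = 82.4 dB SPL.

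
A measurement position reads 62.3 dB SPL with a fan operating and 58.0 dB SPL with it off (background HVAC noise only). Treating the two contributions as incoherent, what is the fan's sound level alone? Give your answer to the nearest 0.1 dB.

Background correction is a power subtraction:
L_src = 10·log₁₀(10^(62.3/10) − 10^(58.0/10)) = 10·log₁₀(1067000) = 60.3 dB SPL.

60.3 dB SPL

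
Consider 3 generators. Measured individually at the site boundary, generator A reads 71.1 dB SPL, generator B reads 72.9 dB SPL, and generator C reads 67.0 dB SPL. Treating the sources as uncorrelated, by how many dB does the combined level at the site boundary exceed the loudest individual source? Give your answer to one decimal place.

Incoherent sources sum as intensities:
L_total = 10·log₁₀(10^(71.1/10) + 10^(72.9/10) + 10^(67.0/10)) = 75.73 dB SPL.
Excess over the loudest (72.9 dB): 75.73 − 72.9 = 2.8 dB.

2.8 dB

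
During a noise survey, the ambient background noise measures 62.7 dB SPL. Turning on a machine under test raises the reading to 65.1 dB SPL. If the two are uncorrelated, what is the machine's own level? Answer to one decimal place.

61.4 dB SPL

Subtract intensities: L_src = 10·log₁₀(10^(L_total/10) − 10^(L_bg/10)).
L_src = 10·log₁₀(10^(65.1/10) − 10^(62.7/10)) = 10·log₁₀(1374000) = 61.4 dB SPL.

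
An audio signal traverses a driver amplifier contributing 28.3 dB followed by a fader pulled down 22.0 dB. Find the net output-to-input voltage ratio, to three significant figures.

Net gain = 28.3 + (−22.0) = 6.3 dB.
Voltage ratio = 10^(6.3/20) = 2.07.

2.07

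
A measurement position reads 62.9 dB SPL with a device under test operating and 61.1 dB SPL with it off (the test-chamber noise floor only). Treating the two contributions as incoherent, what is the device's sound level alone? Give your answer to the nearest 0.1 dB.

Subtract intensities: L_src = 10·log₁₀(10^(L_total/10) − 10^(L_bg/10)).
L_src = 10·log₁₀(10^(62.9/10) − 10^(61.1/10)) = 10·log₁₀(661600) = 58.2 dB SPL.

58.2 dB SPL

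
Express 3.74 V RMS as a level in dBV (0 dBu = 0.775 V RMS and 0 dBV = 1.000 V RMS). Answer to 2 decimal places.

+11.46 dBV

dBV = 20·log₁₀(V / 1.000 V).
20·log₁₀(3.74/1.000) = +11.46 dBV.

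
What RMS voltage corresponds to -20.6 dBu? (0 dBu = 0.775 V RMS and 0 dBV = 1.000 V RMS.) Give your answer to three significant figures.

0.0723 V

V = 0.775 V × 10^(-20.6/20).
= 0.775 × 0.09333 = 0.0723 V.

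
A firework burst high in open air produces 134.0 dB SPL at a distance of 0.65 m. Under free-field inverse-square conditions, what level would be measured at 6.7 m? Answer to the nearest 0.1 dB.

For a point source in a free field, ΔL = −20·log₁₀(d₂/d₁).
ΔL = −20·log₁₀(6.7/0.65) = -20.26 dB, so L₂ = 134.0 + (-20.26) = 113.7 dB SPL.

113.7 dB SPL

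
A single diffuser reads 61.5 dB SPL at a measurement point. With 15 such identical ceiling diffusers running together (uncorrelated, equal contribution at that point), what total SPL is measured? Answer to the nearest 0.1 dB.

73.3 dB SPL

15 equal incoherent sources raise the level by 10·log₁₀(15) = 11.76 dB.
L_total = 61.5 + 11.76 = 73.3 dB SPL.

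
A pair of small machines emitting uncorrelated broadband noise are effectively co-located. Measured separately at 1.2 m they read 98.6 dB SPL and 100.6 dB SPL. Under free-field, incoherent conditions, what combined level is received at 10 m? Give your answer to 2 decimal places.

84.31 dB SPL

Combined at 1.2 m: 10·log₁₀(10^(98.6/10)+10^(100.6/10)) = 102.724 dB SPL.
Then apply −20·log₁₀(10/1.2) = -18.416 dB → 84.31 dB SPL.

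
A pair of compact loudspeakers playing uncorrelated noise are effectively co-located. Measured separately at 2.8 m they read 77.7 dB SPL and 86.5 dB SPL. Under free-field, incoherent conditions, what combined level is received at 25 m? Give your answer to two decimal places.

Combined at 2.8 m: 10·log₁₀(10^(77.7/10)+10^(86.5/10)) = 87.038 dB SPL.
Then apply −20·log₁₀(25/2.8) = -19.016 dB → 68.02 dB SPL.

68.02 dB SPL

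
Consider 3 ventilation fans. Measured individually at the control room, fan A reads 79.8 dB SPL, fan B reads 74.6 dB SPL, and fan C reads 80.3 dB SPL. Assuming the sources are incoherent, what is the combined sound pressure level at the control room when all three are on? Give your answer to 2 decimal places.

Incoherent sources sum as intensities:
L_total = 10·log₁₀(10^(79.8/10) + 10^(74.6/10) + 10^(80.3/10)) = 10·log₁₀(231500000) = 83.65 dB SPL.

83.65 dB SPL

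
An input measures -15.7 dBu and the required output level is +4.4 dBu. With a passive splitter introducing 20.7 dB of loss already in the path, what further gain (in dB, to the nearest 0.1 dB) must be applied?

The required make-up gain is the shortfall in the dB sum.
G = +4.4 − (-15.7) + 20.7 = 40.8 dB.

40.8 dB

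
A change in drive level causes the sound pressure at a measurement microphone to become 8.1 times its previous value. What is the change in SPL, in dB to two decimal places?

SPL change from a pressure ratio uses the 20·log₁₀ form:
20·log₁₀(8.1) = 18.17 dB.

18.17 dB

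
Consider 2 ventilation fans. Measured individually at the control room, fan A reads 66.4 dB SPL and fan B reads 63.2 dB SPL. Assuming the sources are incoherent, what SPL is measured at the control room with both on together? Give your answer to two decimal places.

Incoherent sources sum as intensities:
L_total = 10·log₁₀(10^(66.4/10) + 10^(63.2/10)) = 10·log₁₀(6454000) = 68.10 dB SPL.

68.10 dB SPL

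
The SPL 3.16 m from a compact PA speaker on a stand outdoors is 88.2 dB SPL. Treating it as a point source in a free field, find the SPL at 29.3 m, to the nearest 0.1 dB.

68.9 dB SPL

Inverse-square spreading gives ΔL = −20·log₁₀(d₂/d₁).
ΔL = −20·log₁₀(29.3/3.16) = -19.34 dB, so L₂ = 88.2 + (-19.34) = 68.9 dB SPL.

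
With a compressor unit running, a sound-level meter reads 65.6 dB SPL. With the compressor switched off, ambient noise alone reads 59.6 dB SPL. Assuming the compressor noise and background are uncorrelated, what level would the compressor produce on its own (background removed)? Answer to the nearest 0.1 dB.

64.3 dB SPL

Subtract intensities: L_src = 10·log₁₀(10^(L_total/10) − 10^(L_bg/10)).
L_src = 10·log₁₀(10^(65.6/10) − 10^(59.6/10)) = 10·log₁₀(2719000) = 64.3 dB SPL.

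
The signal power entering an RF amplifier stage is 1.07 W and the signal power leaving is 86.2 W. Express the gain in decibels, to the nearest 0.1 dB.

19.1 dB

For a power ratio, dB = 10·log₁₀(P₂/P₁).
10·log₁₀(86.2/1.07) = 10·log₁₀(80.56) = 19.1 dB.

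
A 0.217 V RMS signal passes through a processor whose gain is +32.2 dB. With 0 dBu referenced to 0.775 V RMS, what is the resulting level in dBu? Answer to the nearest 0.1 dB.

Input level: 20·log₁₀(0.217/0.775) = -11.06 dBu.
Output: -11.06 + 32.2 = +21.1 dBu.

+21.1 dBu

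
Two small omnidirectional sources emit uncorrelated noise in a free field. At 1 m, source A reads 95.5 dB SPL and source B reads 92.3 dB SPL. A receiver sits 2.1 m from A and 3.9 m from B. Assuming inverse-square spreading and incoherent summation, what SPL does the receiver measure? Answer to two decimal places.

89.62 dB SPL

At the listener: L_A = 95.5 − 20·log₁₀(2.1) = 89.056 dB; L_B = 92.3 − 20·log₁₀(3.9) = 80.479 dB.
Combined: 10·log₁₀(10^(89.056/10)+10^(80.479/10)) = 89.62 dB SPL.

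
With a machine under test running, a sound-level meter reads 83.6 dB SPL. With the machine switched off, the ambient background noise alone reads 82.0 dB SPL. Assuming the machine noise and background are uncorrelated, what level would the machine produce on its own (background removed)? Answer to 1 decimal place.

Background correction is a power subtraction:
L_src = 10·log₁₀(10^(83.6/10) − 10^(82.0/10)) = 10·log₁₀(70600000) = 78.5 dB SPL.

78.5 dB SPL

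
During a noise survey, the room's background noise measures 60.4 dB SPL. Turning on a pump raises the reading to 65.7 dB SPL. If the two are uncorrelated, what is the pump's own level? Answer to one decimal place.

Subtract intensities: L_src = 10·log₁₀(10^(L_total/10) − 10^(L_bg/10)).
L_src = 10·log₁₀(10^(65.7/10) − 10^(60.4/10)) = 10·log₁₀(2619000) = 64.2 dB SPL.

64.2 dB SPL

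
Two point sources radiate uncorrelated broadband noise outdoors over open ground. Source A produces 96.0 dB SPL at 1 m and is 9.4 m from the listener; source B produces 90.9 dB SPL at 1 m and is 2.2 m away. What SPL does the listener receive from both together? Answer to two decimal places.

84.76 dB SPL

At the listener: L_A = 96.0 − 20·log₁₀(9.4) = 76.537 dB; L_B = 90.9 − 20·log₁₀(2.2) = 84.052 dB.
Combined: 10·log₁₀(10^(76.537/10)+10^(84.052/10)) = 84.76 dB SPL.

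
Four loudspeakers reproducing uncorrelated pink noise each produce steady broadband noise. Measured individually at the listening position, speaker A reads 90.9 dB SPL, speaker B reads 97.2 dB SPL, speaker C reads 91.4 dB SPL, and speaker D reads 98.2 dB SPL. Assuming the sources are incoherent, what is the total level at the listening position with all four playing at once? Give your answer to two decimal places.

Uncorrelated sources add in intensity (power), not in dB.
L_total = 10·log₁₀(10^(90.9/10) + 10^(97.2/10) + 10^(91.4/10) + 10^(98.2/10)) = 10·log₁₀(14466000000) = 101.60 dB SPL.

101.60 dB SPL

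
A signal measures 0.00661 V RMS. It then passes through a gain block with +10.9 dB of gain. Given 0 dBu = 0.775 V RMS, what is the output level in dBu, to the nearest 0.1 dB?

Input level: 20·log₁₀(0.00661/0.775) = -41.38 dBu.
Output: -41.38 + 10.9 = -30.5 dBu.

-30.5 dBu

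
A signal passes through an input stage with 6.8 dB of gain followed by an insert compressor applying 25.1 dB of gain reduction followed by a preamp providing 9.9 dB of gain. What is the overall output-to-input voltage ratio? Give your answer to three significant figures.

0.380

Net gain = 6.8 + (−25.1) + 9.9 = -8.4 dB.
Voltage ratio = 10^(-8.4/20) = 0.380.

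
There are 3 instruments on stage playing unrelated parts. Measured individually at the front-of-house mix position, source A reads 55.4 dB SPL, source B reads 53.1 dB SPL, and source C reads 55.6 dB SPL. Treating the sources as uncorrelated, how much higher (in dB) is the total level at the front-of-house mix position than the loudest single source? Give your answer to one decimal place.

Uncorrelated sources add in intensity (power), not in dB.
L_total = 10·log₁₀(10^(55.4/10) + 10^(53.1/10) + 10^(55.6/10)) = 59.61 dB SPL.
Excess over the loudest (55.6 dB): 59.61 − 55.6 = 4.0 dB.

4.0 dB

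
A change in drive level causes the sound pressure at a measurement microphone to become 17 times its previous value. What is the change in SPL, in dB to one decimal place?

Sound pressure is an amplitude quantity: ΔL = 20·log₁₀(p₂/p₁).
20·log₁₀(17) = 24.6 dB.

24.6 dB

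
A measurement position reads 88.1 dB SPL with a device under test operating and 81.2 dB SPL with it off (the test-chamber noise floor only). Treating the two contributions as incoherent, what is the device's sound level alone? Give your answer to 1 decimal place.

87.1 dB SPL

Subtract intensities: L_src = 10·log₁₀(10^(L_total/10) − 10^(L_bg/10)).
L_src = 10·log₁₀(10^(88.1/10) − 10^(81.2/10)) = 10·log₁₀(513800000) = 87.1 dB SPL.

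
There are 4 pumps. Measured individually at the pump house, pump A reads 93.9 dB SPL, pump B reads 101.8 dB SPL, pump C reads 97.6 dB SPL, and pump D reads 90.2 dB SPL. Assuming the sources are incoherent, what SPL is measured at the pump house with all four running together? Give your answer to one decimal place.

Add the sources as powers (linear), then convert back to dB:
L_total = 10·log₁₀(10^(93.9/10) + 10^(101.8/10) + 10^(97.6/10) + 10^(90.2/10)) = 10·log₁₀(24392000000) = 103.9 dB SPL.

103.9 dB SPL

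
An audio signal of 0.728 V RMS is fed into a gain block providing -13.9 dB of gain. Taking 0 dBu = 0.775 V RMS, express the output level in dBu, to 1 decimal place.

Input level: 20·log₁₀(0.728/0.775) = -0.54 dBu.
Output: -0.54 − 13.9 = -14.4 dBu.

-14.4 dBu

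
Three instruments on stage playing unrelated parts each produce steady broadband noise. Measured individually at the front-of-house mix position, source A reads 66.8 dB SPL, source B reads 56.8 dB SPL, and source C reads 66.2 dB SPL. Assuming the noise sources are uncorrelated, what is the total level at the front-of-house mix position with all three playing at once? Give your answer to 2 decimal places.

69.75 dB SPL

Incoherent sources sum as intensities:
L_total = 10·log₁₀(10^(66.8/10) + 10^(56.8/10) + 10^(66.2/10)) = 10·log₁₀(9434000) = 69.75 dB SPL.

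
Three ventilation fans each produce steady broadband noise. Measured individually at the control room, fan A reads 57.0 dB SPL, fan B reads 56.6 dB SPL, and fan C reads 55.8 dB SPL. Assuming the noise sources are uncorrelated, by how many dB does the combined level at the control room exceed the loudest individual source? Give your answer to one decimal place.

4.3 dB

Add the sources as powers (linear), then convert back to dB:
L_total = 10·log₁₀(10^(57.0/10) + 10^(56.6/10) + 10^(55.8/10)) = 61.27 dB SPL.
Excess over the loudest (57.0 dB): 61.27 − 57.0 = 4.3 dB.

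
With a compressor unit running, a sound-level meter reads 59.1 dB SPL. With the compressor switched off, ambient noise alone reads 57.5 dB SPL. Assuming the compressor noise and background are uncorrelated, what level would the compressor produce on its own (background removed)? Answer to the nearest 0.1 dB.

54.0 dB SPL

Remove the background by subtracting linear intensities:
L_src = 10·log₁₀(10^(59.1/10) − 10^(57.5/10)) = 10·log₁₀(250500) = 54.0 dB SPL.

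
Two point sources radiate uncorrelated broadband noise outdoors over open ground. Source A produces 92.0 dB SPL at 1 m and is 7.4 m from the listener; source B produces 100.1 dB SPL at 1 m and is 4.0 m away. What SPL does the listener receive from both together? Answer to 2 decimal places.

88.25 dB SPL

At the listener: L_A = 92.0 − 20·log₁₀(7.4) = 74.615 dB; L_B = 100.1 − 20·log₁₀(4.0) = 88.059 dB.
Combined: 10·log₁₀(10^(74.615/10)+10^(88.059/10)) = 88.25 dB SPL.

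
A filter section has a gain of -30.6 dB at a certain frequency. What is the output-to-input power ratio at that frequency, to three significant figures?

0.000871

Power ratio = 10^(dB/10).
10^(-30.6/10) = 10^(-3.060) = 0.000871.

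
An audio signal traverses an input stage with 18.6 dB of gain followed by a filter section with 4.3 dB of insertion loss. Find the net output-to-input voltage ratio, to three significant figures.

Net gain = 18.6 + (−4.3) = 14.3 dB.
Voltage ratio = 10^(14.3/20) = 5.19.

5.19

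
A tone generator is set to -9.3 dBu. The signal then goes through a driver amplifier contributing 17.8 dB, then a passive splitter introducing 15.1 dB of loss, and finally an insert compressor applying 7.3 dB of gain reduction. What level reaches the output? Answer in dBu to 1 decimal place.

Gain stages sum in dB:
-9.3 + 17.8 − 15.1 − 7.3 = -13.9 dBu.

-13.9 dBu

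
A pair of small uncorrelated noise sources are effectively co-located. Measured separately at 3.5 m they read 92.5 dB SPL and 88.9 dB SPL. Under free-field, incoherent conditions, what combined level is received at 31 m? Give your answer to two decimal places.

75.13 dB SPL

Combined at 3.5 m: 10·log₁₀(10^(92.5/10)+10^(88.9/10)) = 94.073 dB SPL.
Then apply −20·log₁₀(31/3.5) = -18.946 dB → 75.13 dB SPL.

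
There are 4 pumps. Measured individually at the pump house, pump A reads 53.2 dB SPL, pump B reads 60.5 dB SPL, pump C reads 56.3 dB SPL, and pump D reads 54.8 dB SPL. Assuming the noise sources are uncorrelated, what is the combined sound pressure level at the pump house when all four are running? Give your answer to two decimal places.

Incoherent sources sum as intensities:
L_total = 10·log₁₀(10^(53.2/10) + 10^(60.5/10) + 10^(56.3/10) + 10^(54.8/10)) = 10·log₁₀(2060000) = 63.14 dB SPL.

63.14 dB SPL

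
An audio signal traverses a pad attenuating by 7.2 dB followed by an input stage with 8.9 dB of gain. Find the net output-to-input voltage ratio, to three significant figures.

1.22

Net gain = (−7.2) + 8.9 = 1.7 dB.
Voltage ratio = 10^(1.7/20) = 1.22.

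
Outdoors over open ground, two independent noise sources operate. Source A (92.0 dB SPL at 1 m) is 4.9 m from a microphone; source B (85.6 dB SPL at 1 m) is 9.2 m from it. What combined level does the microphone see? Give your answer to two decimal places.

78.47 dB SPL

At the listener: L_A = 92.0 − 20·log₁₀(4.9) = 78.196 dB; L_B = 85.6 − 20·log₁₀(9.2) = 66.324 dB.
Combined: 10·log₁₀(10^(78.196/10)+10^(66.324/10)) = 78.47 dB SPL.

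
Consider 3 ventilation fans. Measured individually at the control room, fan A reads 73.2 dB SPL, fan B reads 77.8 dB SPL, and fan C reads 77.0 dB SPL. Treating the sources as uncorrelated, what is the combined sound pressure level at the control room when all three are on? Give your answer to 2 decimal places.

Incoherent sources sum as intensities:
L_total = 10·log₁₀(10^(73.2/10) + 10^(77.8/10) + 10^(77.0/10)) = 10·log₁₀(131300000) = 81.18 dB SPL.

81.18 dB SPL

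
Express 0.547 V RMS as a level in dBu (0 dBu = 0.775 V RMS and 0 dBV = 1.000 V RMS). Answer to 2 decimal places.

dBu = 20·log₁₀(V / 0.775 V).
20·log₁₀(0.547/0.775) = -3.03 dBu.

-3.03 dBu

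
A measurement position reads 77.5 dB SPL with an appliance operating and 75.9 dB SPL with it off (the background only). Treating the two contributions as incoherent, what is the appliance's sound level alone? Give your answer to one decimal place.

Background correction is a power subtraction:
L_src = 10·log₁₀(10^(77.5/10) − 10^(75.9/10)) = 10·log₁₀(17330000) = 72.4 dB SPL.

72.4 dB SPL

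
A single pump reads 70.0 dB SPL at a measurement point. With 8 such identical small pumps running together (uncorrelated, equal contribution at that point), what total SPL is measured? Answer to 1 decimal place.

79.0 dB SPL

8 equal incoherent sources raise the level by 10·log₁₀(8) = 9.03 dB.
L_total = 70.0 + 9.03 = 79.0 dB SPL.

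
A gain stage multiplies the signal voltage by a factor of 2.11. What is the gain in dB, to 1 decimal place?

For a voltage ratio, dB = 20·log₁₀(V₂/V₁).
20·log₁₀(2.11) = 6.5 dB.

6.5 dB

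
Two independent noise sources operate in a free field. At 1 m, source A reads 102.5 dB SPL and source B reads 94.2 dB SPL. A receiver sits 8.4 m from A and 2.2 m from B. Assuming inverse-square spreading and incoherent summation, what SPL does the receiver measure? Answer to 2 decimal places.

At the listener: L_A = 102.5 − 20·log₁₀(8.4) = 84.014 dB; L_B = 94.2 − 20·log₁₀(2.2) = 87.352 dB.
Combined: 10·log₁₀(10^(84.014/10)+10^(87.352/10)) = 89.01 dB SPL.

89.01 dB SPL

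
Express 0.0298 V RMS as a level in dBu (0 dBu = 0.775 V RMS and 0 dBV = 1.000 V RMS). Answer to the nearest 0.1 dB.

-28.3 dBu

dBu = 20·log₁₀(V / 0.775 V).
20·log₁₀(0.0298/0.775) = -28.3 dBu.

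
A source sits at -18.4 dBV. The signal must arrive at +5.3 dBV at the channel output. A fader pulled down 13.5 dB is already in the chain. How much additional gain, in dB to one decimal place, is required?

37.2 dB

The required make-up gain is the shortfall in the dB sum.
G = +5.3 − (-18.4) + 13.5 = 37.2 dB.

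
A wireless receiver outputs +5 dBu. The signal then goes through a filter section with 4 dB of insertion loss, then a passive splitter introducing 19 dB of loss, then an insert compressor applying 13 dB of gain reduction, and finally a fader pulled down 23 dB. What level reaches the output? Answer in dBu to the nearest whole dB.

Gain stages sum in dB:
+5 − 4 − 19 − 13 − 23 = -54 dBu.

-54 dBu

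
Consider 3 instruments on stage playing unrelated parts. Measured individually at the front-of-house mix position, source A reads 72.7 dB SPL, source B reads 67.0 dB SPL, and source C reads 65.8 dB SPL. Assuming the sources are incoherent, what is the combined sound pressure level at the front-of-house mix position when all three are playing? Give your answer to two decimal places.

Add the sources as powers (linear), then convert back to dB:
L_total = 10·log₁₀(10^(72.7/10) + 10^(67.0/10) + 10^(65.8/10)) = 10·log₁₀(27430000) = 74.38 dB SPL.

74.38 dB SPL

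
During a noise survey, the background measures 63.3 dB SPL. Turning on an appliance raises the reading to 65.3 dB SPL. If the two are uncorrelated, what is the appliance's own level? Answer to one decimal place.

Subtract intensities: L_src = 10·log₁₀(10^(L_total/10) − 10^(L_bg/10)).
L_src = 10·log₁₀(10^(65.3/10) − 10^(63.3/10)) = 10·log₁₀(1250000) = 61.0 dB SPL.

61.0 dB SPL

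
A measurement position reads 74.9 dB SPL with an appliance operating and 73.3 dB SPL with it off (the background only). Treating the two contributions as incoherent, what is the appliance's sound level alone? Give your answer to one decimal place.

Background correction is a power subtraction:
L_src = 10·log₁₀(10^(74.9/10) − 10^(73.3/10)) = 10·log₁₀(9523000) = 69.8 dB SPL.

69.8 dB SPL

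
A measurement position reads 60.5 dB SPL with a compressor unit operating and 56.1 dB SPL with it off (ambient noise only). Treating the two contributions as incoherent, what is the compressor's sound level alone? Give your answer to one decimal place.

58.5 dB SPL

Subtract intensities: L_src = 10·log₁₀(10^(L_total/10) − 10^(L_bg/10)).
L_src = 10·log₁₀(10^(60.5/10) − 10^(56.1/10)) = 10·log₁₀(714600) = 58.5 dB SPL.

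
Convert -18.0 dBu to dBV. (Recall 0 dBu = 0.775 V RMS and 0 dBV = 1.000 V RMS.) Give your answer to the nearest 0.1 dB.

-20.2 dBV

The offset between the scales is 20·log₁₀(0.775/1.000) = −2.214 dB.
So dBV = -18.0 − 2.214 = -20.2 dBV.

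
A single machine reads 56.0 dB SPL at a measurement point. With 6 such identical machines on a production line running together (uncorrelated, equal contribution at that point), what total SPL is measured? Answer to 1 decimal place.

6 equal incoherent sources raise the level by 10·log₁₀(6) = 7.78 dB.
L_total = 56.0 + 7.78 = 63.8 dB SPL.

63.8 dB SPL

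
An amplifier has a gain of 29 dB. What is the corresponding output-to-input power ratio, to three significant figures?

794

Power ratio = 10^(dB/10).
10^(29/10) = 10^(2.900) = 794.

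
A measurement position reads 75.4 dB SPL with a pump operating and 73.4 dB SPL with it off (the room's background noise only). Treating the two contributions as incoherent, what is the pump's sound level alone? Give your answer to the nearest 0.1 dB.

71.1 dB SPL

Subtract intensities: L_src = 10·log₁₀(10^(L_total/10) − 10^(L_bg/10)).
L_src = 10·log₁₀(10^(75.4/10) − 10^(73.4/10)) = 10·log₁₀(12800000) = 71.1 dB SPL.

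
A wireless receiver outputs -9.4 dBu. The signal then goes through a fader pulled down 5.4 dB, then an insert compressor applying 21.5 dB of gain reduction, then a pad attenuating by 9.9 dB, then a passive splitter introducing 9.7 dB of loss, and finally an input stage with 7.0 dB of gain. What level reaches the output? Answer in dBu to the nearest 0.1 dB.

Cascaded gains and losses add directly in dB.
-9.4 − 5.4 − 21.5 − 9.9 − 9.7 + 7.0 = -48.9 dBu.

-48.9 dBu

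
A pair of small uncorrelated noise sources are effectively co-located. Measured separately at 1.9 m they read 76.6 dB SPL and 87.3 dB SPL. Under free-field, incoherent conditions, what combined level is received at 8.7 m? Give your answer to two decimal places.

Combined at 1.9 m: 10·log₁₀(10^(76.6/10)+10^(87.3/10)) = 87.655 dB SPL.
Then apply −20·log₁₀(8.7/1.9) = -13.215 dB → 74.44 dB SPL.

74.44 dB SPL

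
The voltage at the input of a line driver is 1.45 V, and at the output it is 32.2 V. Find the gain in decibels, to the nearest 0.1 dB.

Voltage is an amplitude quantity, so gain = 20·log₁₀(V_out/V_in).
20·log₁₀(32.2/1.45) = 20·log₁₀(22.21) = 26.9 dB.

26.9 dB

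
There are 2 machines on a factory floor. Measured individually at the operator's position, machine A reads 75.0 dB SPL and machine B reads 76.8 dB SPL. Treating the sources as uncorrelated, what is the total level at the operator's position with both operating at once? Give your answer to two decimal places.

Uncorrelated sources add in intensity (power), not in dB.
L_total = 10·log₁₀(10^(75.0/10) + 10^(76.8/10)) = 10·log₁₀(79490000) = 79.00 dB SPL.

79.00 dB SPL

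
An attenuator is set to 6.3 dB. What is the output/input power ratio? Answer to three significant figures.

0.234

Power ratio = 10^(dB/10).
10^(-6.3/10) = 10^(-0.6300) = 0.234.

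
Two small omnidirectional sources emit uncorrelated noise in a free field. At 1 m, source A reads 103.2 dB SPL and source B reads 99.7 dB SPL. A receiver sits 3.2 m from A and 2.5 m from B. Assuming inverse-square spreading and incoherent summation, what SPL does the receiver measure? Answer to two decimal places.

95.48 dB SPL

At the listener: L_A = 103.2 − 20·log₁₀(3.2) = 93.097 dB; L_B = 99.7 − 20·log₁₀(2.5) = 91.741 dB.
Combined: 10·log₁₀(10^(93.097/10)+10^(91.741/10)) = 95.48 dB SPL.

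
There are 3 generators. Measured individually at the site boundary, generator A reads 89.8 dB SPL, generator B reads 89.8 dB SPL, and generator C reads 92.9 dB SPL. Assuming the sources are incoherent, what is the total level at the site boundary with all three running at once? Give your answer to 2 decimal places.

95.87 dB SPL

Incoherent sources sum as intensities:
L_total = 10·log₁₀(10^(89.8/10) + 10^(89.8/10) + 10^(92.9/10)) = 10·log₁₀(3860000000) = 95.87 dB SPL.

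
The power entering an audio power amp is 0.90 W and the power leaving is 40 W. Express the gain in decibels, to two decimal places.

16.48 dB

For a power ratio, dB = 10·log₁₀(P₂/P₁).
10·log₁₀(40/0.90) = 10·log₁₀(44.44) = 16.48 dB.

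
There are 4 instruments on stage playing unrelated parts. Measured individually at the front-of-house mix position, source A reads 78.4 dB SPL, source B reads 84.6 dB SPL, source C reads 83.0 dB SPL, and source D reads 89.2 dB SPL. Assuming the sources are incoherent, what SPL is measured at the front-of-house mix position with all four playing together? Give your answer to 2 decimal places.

Add the sources as powers (linear), then convert back to dB:
L_total = 10·log₁₀(10^(78.4/10) + 10^(84.6/10) + 10^(83.0/10) + 10^(89.2/10)) = 10·log₁₀(1389000000) = 91.43 dB SPL.

91.43 dB SPL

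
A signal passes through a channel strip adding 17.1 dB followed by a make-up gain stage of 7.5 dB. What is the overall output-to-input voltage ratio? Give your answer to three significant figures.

Net gain = 17.1 + 7.5 = 24.6 dB.
Voltage ratio = 10^(24.6/20) = 17.0.

17.0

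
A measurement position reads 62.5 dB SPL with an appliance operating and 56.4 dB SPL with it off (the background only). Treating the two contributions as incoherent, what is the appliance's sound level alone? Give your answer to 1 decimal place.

Remove the background by subtracting linear intensities:
L_src = 10·log₁₀(10^(62.5/10) − 10^(56.4/10)) = 10·log₁₀(1342000) = 61.3 dB SPL.

61.3 dB SPL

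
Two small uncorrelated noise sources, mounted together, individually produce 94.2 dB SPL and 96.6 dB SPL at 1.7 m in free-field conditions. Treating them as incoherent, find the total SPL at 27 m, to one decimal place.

Combined at 1.7 m: 10·log₁₀(10^(94.2/10)+10^(96.6/10)) = 98.57 dB SPL.
Then apply −20·log₁₀(27/1.7) = -24.02 dB → 74.6 dB SPL.

74.6 dB SPL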